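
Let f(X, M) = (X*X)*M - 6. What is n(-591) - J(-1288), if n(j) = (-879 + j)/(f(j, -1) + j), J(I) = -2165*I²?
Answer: 209437773187125/58313 ≈ 3.5916e+9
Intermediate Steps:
f(X, M) = -6 + M*X² (f(X, M) = X²*M - 6 = M*X² - 6 = -6 + M*X²)
n(j) = (-879 + j)/(-6 + j - j²) (n(j) = (-879 + j)/((-6 - j²) + j) = (-879 + j)/(-6 + j - j²))
n(-591) - J(-1288) = (879 - 1*(-591))/(6 + (-591)² - 1*(-591)) - (-2165)*(-1288)² = (879 + 591)/(6 + 349281 + 591) - (-2165)*1658944 = 1470/349878 - 1*(-3591613760) = (1/349878)*1470 + 3591613760 = 245/58313 + 3591613760 = 209437773187125/58313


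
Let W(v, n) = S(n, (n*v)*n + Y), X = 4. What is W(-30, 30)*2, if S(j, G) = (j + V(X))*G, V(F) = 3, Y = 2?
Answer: -1781868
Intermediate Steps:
S(j, G) = G*(3 + j) (S(j, G) = (j + 3)*G = (3 + j)*G = G*(3 + j))
W(v, n) = (2 + v*n**2)*(3 + n) (W(v, n) = ((n*v)*n + 2)*(3 + n) = (v*n**2 + 2)*(3 + n) = (2 + v*n**2)*(3 + n))
W(-30, 30)*2 = ((2 - 30*30**2)*(3 + 30))*2 = ((2 - 30*900)*33)*2 = ((2 - 27000)*33)*2 = -26998*33*2 = -890934*2 = -1781868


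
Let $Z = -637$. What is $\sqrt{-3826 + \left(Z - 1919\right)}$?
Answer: $i \sqrt{6382} \approx 79.887 i$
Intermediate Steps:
$\sqrt{-3826 + \left(Z - 1919\right)} = \sqrt{-3826 - 2556} = \sqrt{-6382} = i \sqrt{6382}$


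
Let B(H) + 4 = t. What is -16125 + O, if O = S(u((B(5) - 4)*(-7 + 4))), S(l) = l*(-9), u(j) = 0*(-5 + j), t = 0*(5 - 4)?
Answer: -16125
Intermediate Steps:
t = 0 (t = 0*1 = 0)
B(H) = -4 (B(H) = -4 + 0 = -4)
u(j) = 0
S(l) = -9*l
O = 0 (O = -9*0 = 0)
-16125 + O = -16125 + 0 = -16125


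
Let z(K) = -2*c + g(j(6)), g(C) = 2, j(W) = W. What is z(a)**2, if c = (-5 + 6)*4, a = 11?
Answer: 36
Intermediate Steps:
c = 4 (c = 1*4 = 4)
z(K) = -6 (z(K) = -2*4 + 2 = -8 + 2 = -6)
z(a)**2 = (-6)**2 = 36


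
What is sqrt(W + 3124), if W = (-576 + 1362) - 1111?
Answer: 3*sqrt(311) ≈ 52.906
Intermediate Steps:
W = -325 (W = 786 - 1111 = -325)
sqrt(W + 3124) = sqrt(-325 + 3124) = sqrt(2799) = 3*sqrt(311)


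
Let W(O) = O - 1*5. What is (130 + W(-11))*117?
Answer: 13338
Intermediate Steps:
W(O) = -5 + O (W(O) = O - 5 = -5 + O)
(130 + W(-11))*117 = (130 + (-5 - 11))*117 = (130 - 16)*117 = 114*117 = 13338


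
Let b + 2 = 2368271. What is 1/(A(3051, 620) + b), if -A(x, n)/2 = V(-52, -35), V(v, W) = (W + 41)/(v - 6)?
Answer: 29/68679807 ≈ 4.2225e-7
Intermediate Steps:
b = 2368269 (b = -2 + 2368271 = 2368269)
V(v, W) = (41 + W)/(-6 + v)
A(x, n) = 6/29 (A(x, n) = -2*(41 - 35)/(-6 - 52) = -2*6/(-58) = -(-1)*6/29 = -2*(-3/29) = 6/29)
1/(A(3051, 620) + b) = 1/(6/29 + 2368269) = 1/(68679807/29) = 29/68679807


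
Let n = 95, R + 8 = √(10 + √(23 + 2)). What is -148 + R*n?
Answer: -908 + 95*√15 ≈ -540.07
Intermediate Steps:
R = -8 + √15 (R = -8 + √(10 + √(23 + 2)) = -8 + √(10 + √25) = -8 + √(10 + 5) = -8 + √15 ≈ -4.1270)
-148 + R*n = -148 + (-8 + √15)*95 = -148 + (-760 + 95*√15) = -908 + 95*√15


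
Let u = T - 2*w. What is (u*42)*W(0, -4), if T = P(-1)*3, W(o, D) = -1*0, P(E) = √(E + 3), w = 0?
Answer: 0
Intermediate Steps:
P(E) = √(3 + E)
W(o, D) = 0
T = 3*√2 (T = √(3 - 1)*3 = √2*3 = 3*√2 ≈ 4.2426)
u = 3*√2 (u = 3*√2 - 2*0 = 3*√2 + 0 = 3*√2 ≈ 4.2426)
(u*42)*W(0, -4) = ((3*√2)*42)*0 = (126*√2)*0 = 0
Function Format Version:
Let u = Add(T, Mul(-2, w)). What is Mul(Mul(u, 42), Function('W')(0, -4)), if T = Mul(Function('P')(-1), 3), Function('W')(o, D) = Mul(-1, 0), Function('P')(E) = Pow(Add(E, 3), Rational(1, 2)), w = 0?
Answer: 0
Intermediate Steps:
Function('P')(E) = Pow(Add(3, E), Rational(1, 2))
Function('W')(o, D) = 0
T = Mul(3, Pow(2, Rational(1, 2))) (T = Mul(Pow(Add(3, -1), Rational(1, 2)), 3) = Mul(Pow(2, Rational(1, 2)), 3) = Mul(3, Pow(2, Rational(1, 2))) ≈ 4.2426)
u = Mul(3, Pow(2, Rational(1, 2))) (u = Add(Mul(3, Pow(2, Rational(1, 2))), Mul(-2, 0)) = Add(Mul(3, Pow(2, Rational(1, 2))), 0) = Mul(3, Pow(2, Rational(1, 2))) ≈ 4.2426)
Mul(Mul(u, 42), Function('W')(0, -4)) = Mul(Mul(Mul(3, Pow(2, Rational(1, 2))), 42), 0) = Mul(Mul(126, Pow(2, Rational(1, 2))), 0) = 0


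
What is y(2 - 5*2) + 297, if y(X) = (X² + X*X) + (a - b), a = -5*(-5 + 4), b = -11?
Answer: 441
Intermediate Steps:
a = 5 (a = -5*(-1) = 5)
y(X) = 16 + 2*X² (y(X) = (X² + X*X) + (5 - 1*(-11)) = (X² + X²) + (5 + 11) = 2*X² + 16 = 16 + 2*X²)
y(2 - 5*2) + 297 = (16 + 2*(2 - 5*2)²) + 297 = (16 + 2*(2 - 1*10)²) + 297 = (16 + 2*(2 - 10)²) + 297 = (16 + 2*(-8)²) + 297 = (16 + 2*64) + 297 = (16 + 128) + 297 = 144 + 297 = 441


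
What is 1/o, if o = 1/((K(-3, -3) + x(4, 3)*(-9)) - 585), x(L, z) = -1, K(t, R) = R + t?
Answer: -582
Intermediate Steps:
o = -1/582 (o = 1/(((-3 - 3) - 1*(-9)) - 585) = 1/((-6 + 9) - 585) = 1/(3 - 585) = 1/(-582) = -1/582 ≈ -0.0017182)
1/o = 1/(-1/582) = -582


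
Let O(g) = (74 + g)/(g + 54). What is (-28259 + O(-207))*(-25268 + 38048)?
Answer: -6139361480/17 ≈ -3.6114e+8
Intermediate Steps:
O(g) = (74 + g)/(54 + g)
(-28259 + O(-207))*(-25268 + 38048) = (-28259 + (74 - 207)/(54 - 207))*(-25268 + 38048) = (-28259 - 133/(-153))*12780 = (-28259 - 1/153*(-133))*12780 = (-28259 + 133/153)*12780 = -4323494/153*12780 = -6139361480/17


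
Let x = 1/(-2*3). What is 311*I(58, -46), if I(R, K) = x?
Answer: -311/6 ≈ -51.833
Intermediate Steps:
x = -1/6 (x = 1/(-6) = -1/6 ≈ -0.16667)
I(R, K) = -1/6
311*I(58, -46) = 311*(-1/6) = -311/6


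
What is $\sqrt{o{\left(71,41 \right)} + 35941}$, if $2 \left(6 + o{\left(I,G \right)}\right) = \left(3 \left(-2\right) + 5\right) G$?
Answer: $\frac{3 \sqrt{15962}}{2} \approx 189.51$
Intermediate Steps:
$o{\left(I,G \right)} = -6 - \frac{G}{2}$ ($o{\left(I,G \right)} = -6 + \frac{\left(3 \left(-2\right) + 5\right) G}{2} = -6 + \frac{\left(-6 + 5\right) G}{2} = -6 + \frac{\left(-1\right) G}{2} = -6 - \frac{G}{2}$)
$\sqrt{o{\left(71,41 \right)} + 35941} = \sqrt{\left(-6 - \frac{41}{2}\right) + 35941} = \sqrt{- \frac{53}{2} + 35941} = \sqrt{\frac{71829}{2}} = \frac{3 \sqrt{15962}}{2}$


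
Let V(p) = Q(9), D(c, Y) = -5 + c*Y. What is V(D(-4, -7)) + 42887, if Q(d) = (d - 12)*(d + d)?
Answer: 42833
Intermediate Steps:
D(c, Y) = -5 + Y*c
Q(d) = 2*d*(-12 + d) (Q(d) = (-12 + d)*(2*d) = 2*d*(-12 + d))
V(p) = -54 (V(p) = 2*9*(-12 + 9) = 2*9*(-3) = -54)
V(D(-4, -7)) + 42887 = -54 + 42887 = 42833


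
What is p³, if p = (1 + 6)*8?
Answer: 175616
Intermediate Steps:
p = 56 (p = 7*8 = 56)
p³ = 56³ = 175616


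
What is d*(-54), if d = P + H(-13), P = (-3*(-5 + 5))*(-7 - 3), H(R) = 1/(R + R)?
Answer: 27/13 ≈ 2.0769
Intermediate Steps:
H(R) = 1/(2*R)
P = 0 (P = -3*0*(-10) = 0*(-10) = 0)
d = -1/26 (d = 0 + (½)/(-13) = 0 + (½)*(-1/13) = 0 - 1/26 = -1/26 ≈ -0.038462)
d*(-54) = -1/26*(-54) = 27/13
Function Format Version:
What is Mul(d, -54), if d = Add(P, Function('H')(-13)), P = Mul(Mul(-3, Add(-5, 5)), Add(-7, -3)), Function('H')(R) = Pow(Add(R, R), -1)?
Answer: Rational(27, 13) ≈ 2.0769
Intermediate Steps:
Function('H')(R) = Mul(Rational(1, 2), Pow(R, -1)) (Function('H')(R) = Pow(Mul(2, R), -1) = Mul(Rational(1, 2), Pow(R, -1)))
P = 0 (P = Mul(Mul(-3, 0), -10) = Mul(0, -10) = 0)
d = Rational(-1, 26) (d = Add(0, Mul(Rational(1, 2), Pow(-13, -1))) = Add(0, Mul(Rational(1, 2), Rational(-1, 13))) = Add(0, Rational(-1, 26)) = Rational(-1, 26) ≈ -0.038462)
Mul(d, -54) = Mul(Rational(-1, 26), -54) = Rational(27, 13)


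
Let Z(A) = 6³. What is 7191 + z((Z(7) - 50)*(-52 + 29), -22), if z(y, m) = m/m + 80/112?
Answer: 50349/7 ≈ 7192.7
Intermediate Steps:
Z(A) = 216
z(y, m) = 12/7 (z(y, m) = 1 + 80*(1/112) = 1 + 5/7 = 12/7)
7191 + z((Z(7) - 50)*(-52 + 29), -22) = 7191 + 12/7 = 50349/7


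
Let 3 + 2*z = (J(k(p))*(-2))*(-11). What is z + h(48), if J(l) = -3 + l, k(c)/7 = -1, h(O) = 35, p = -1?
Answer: -153/2 ≈ -76.500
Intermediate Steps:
k(c) = -7 (k(c) = 7*(-1) = -7)
z = -223/2 (z = -3/2 + (((-3 - 7)*(-2))*(-11))/2 = -3/2 + (-10*(-2)*(-11))/2 = -3/2 + (20*(-11))/2 = -3/2 + (1/2)*(-220) = -3/2 - 110 = -223/2 ≈ -111.50)
z + h(48) = -223/2 + 35 = -153/2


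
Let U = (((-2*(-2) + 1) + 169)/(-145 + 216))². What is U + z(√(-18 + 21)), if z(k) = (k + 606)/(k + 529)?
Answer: 10088373699/1410663358 - 77*√3/279838 ≈ 7.1510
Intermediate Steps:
z(k) = (606 + k)/(529 + k)
U = 30276/5041 (U = (((4 + 1) + 169)/71)² = ((5 + 169)*(1/71))² = (174*(1/71))² = (174/71)² = 30276/5041 ≈ 6.0060)
U + z(√(-18 + 21)) = 30276/5041 + (606 + √(-18 + 21))/(529 + √(-18 + 21)) = 30276/5041 + (606 + √3)/(529 + √3)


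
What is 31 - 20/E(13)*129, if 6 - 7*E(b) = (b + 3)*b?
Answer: 12161/101 ≈ 120.41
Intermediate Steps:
E(b) = 6/7 - b*(3 + b)/7 (E(b) = 6/7 - (b + 3)*b/7 = 6/7 - (3 + b)*b/7 = 6/7 - b*(3 + b)/7)
31 - 20/E(13)*129 = 31 - 20/(6/7 - 3/7*13 - ⅐*13²)*129 = 31 - 20/(6/7 - 39/7 - ⅐*169)*129 = 31 - 20/(6/7 - 39/7 - 169/7)*129 = 31 - 20/(-202/7)*129 = 31 - 20*(-7/202)*129 = 31 + (70/101)*129 = 31 + 9030/101 = 12161/101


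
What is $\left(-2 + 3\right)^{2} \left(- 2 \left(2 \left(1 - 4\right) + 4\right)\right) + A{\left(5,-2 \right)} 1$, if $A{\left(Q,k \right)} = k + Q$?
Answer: $7$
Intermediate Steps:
$A{\left(Q,k \right)} = Q + k$
$\left(-2 + 3\right)^{2} \left(- 2 \left(2 \left(1 - 4\right) + 4\right)\right) + A{\left(5,-2 \right)} 1 = \left(-2 + 3\right)^{2} \left(- 2 \left(2 \left(1 - 4\right) + 4\right)\right) + \left(5 - 2\right) 1 = 1^{2} \left(- 2 \left(2 \left(-3\right) + 4\right)\right) + 3 \cdot 1 = 1 \left(- 2 \left(-6 + 4\right)\right) + 3 = 1 \left(\left(-2\right) \left(-2\right)\right) + 3 = 1 \cdot 4 + 3 = 4 + 3 = 7$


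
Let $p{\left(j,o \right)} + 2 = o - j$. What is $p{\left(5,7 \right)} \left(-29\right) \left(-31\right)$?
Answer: $0$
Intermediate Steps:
$p{\left(j,o \right)} = -2 + o - j$ ($p{\left(j,o \right)} = -2 - \left(j - o\right) = -2 + o - j$)
$p{\left(5,7 \right)} \left(-29\right) \left(-31\right) = \left(-2 + 7 - 5\right) \left(-29\right) \left(-31\right) = 0 \left(-29\right) \left(-31\right) = 0 \left(-31\right) = 0$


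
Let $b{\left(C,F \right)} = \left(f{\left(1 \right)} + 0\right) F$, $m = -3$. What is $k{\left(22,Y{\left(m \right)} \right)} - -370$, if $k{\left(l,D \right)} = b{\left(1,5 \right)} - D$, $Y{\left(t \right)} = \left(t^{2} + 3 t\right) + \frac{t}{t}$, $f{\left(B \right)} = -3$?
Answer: $354$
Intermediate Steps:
$Y{\left(t \right)} = 1 + t^{2} + 3 t$ ($Y{\left(t \right)} = \left(t^{2} + 3 t\right) + 1 = 1 + t^{2} + 3 t$)
$b{\left(C,F \right)} = - 3 F$ ($b{\left(C,F \right)} = \left(-3 + 0\right) F = - 3 F$)
$k{\left(l,D \right)} = -15 - D$ ($k{\left(l,D \right)} = \left(-3\right) 5 - D = -15 - D$)
$k{\left(22,Y{\left(m \right)} \right)} - -370 = \left(-15 - \left(1 + \left(-3\right)^{2} + 3 \left(-3\right)\right)\right) - -370 = \left(-15 - \left(1 + 9 - 9\right)\right) + 370 = \left(-15 - 1\right) + 370 = -16 + 370 = 354$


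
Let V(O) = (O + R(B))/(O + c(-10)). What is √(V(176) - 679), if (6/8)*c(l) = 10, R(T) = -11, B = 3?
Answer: I*√54695134/284 ≈ 26.041*I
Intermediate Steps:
c(l) = 40/3 (c(l) = (4/3)*10 = 40/3)
V(O) = (-11 + O)/(40/3 + O) (V(O) = (O - 11)/(O + 40/3) = (-11 + O)/(40/3 + O))
√(V(176) - 679) = √(3*(-11 + 176)/(40 + 3*176) - 679) = √(3*165/(40 + 528) - 679) = √(3*165/568 - 679) = √(3*(1/568)*165 - 679) = √(495/568 - 679) = √(-385177/568) = I*√54695134/284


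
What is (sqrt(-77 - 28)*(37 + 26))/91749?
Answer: 3*I*sqrt(105)/4369 ≈ 0.0070361*I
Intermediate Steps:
(sqrt(-77 - 28)*(37 + 26))/91749 = (sqrt(-105)*63)*(1/91749) = ((I*sqrt(105))*63)*(1/91749) = (63*I*sqrt(105))*(1/91749) = 3*I*sqrt(105)/4369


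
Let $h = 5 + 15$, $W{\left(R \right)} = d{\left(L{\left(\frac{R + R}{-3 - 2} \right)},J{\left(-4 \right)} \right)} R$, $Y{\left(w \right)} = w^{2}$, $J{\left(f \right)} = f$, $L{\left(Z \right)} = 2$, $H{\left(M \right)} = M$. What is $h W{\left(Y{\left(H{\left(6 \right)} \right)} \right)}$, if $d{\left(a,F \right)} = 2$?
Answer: $1440$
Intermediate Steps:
$W{\left(R \right)} = 2 R$
$h = 20$
$h W{\left(Y{\left(H{\left(6 \right)} \right)} \right)} = 20 \cdot 2 \cdot 6^{2} = 20 \cdot 2 \cdot 36 = 20 \cdot 72 = 1440$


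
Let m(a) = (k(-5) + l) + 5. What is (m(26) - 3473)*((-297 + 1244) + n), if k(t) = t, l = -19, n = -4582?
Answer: 12693420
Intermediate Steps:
m(a) = -19 (m(a) = (-5 - 19) + 5 = -24 + 5 = -19)
(m(26) - 3473)*((-297 + 1244) + n) = (-19 - 3473)*((-297 + 1244) - 4582) = -3492*(947 - 4582) = -3492*(-3635) = 12693420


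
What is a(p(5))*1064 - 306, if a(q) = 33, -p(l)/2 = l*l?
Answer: 34806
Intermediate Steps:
p(l) = -2*l² (p(l) = -2*l*l = -2*l²)
a(p(5))*1064 - 306 = 33*1064 - 306 = 35112 - 306 = 34806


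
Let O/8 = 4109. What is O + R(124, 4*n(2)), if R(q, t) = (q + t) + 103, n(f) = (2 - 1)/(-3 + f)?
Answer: 33095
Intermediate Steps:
O = 32872 (O = 8*4109 = 32872)
n(f) = 1/(-3 + f)
R(q, t) = 103 + q + t
O + R(124, 4*n(2)) = 32872 + (103 + 124 + 4/(-3 + 2)) = 32872 + (103 + 124 + 4/(-1)) = 32872 + (103 + 124 + 4*(-1)) = 32872 + (103 + 124 - 4) = 32872 + 223 = 33095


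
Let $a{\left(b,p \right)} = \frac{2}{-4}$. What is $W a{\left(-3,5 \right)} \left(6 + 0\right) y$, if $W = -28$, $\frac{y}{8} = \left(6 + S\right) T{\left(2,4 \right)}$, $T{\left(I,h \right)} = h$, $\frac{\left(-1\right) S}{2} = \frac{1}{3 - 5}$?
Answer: $18816$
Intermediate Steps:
$a{\left(b,p \right)} = - \frac{1}{2}$ ($a{\left(b,p \right)} = 2 \left(- \frac{1}{4}\right) = - \frac{1}{2}$)
$S = 1$ ($S = - \frac{2}{3 - 5} = - \frac{2}{-2} = \left(-2\right) \left(- \frac{1}{2}\right) = 1$)
$y = 224$ ($y = 8 \left(6 + 1\right) 4 = 8 \cdot 7 \cdot 4 = 8 \cdot 28 = 224$)
$W a{\left(-3,5 \right)} \left(6 + 0\right) y = - 28 \left(- \frac{6 + 0}{2}\right) 224 = - 28 \left(\left(- \frac{1}{2}\right) 6\right) 224 = \left(-28\right) \left(-3\right) 224 = 84 \cdot 224 = 18816$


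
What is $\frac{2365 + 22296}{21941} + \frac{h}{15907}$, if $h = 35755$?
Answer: $\frac{1176782982}{349015487} \approx 3.3717$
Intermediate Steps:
$\frac{2365 + 22296}{21941} + \frac{h}{15907} = \frac{2365 + 22296}{21941} + \frac{35755}{15907} = 24661 \cdot \frac{1}{21941} + 35755 \cdot \frac{1}{15907} = \frac{24661}{21941} + \frac{35755}{15907} = \frac{1176782982}{349015487}$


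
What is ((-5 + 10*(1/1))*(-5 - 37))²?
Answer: 44100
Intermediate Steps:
((-5 + 10*(1/1))*(-5 - 37))² = ((-5 + 10*(1*1))*(-42))² = ((-5 + 10*1)*(-42))² = ((-5 + 10)*(-42))² = (5*(-42))² = (-210)² = 44100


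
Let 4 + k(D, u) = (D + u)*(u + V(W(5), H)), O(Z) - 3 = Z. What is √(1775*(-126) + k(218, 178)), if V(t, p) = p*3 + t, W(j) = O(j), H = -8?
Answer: I*√159502 ≈ 399.38*I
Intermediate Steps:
O(Z) = 3 + Z
W(j) = 3 + j
V(t, p) = t + 3*p (V(t, p) = 3*p + t = t + 3*p)
k(D, u) = -4 + (-16 + u)*(D + u) (k(D, u) = -4 + (D + u)*(u + ((3 + 5) + 3*(-8))) = -4 + (D + u)*(u + (8 - 24)) = -4 + (D + u)*(u - 16) = -4 + (D + u)*(-16 + u) = -4 + (-16 + u)*(D + u))
√(1775*(-126) + k(218, 178)) = √(1775*(-126) + (-4 + 178² - 16*218 - 16*178 + 218*178)) = √(-223650 + (-4 + 31684 - 3488 - 2848 + 38804)) = √(-223650 + 64148) = √(-159502) = I*√159502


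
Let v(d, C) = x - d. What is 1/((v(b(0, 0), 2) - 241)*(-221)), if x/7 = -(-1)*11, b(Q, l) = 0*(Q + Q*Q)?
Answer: 1/36244 ≈ 2.7591e-5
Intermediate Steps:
b(Q, l) = 0 (b(Q, l) = 0*(Q + Q**2) = 0)
x = 77 (x = 7*(-(-1)*11) = 7*(-1*(-11)) = 7*11 = 77)
v(d, C) = 77 - d
1/((v(b(0, 0), 2) - 241)*(-221)) = 1/(((77 - 1*0) - 241)*(-221)) = 1/(((77 + 0) - 241)*(-221)) = 1/((77 - 241)*(-221)) = 1/(-164*(-221)) = 1/36244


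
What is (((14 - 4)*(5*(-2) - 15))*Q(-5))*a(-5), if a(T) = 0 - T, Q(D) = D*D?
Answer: -31250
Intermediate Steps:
Q(D) = D²
a(T) = -T
(((14 - 4)*(5*(-2) - 15))*Q(-5))*a(-5) = (((14 - 4)*(5*(-2) - 15))*(-5)²)*(-1*(-5)) = ((10*(-10 - 15))*25)*5 = ((10*(-25))*25)*5 = -250*25*5 = -6250*5 = -31250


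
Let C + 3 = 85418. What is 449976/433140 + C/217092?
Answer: 11223570241/7835935740 ≈ 1.4323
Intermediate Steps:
C = 85415 (C = -3 + 85418 = 85415)
449976/433140 + C/217092 = 449976/433140 + 85415/217092 = 449976*(1/433140) + 85415*(1/217092) = 37498/36095 + 85415/217092 = 11223570241/7835935740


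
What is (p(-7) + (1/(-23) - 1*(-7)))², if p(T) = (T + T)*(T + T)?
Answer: 21790224/529 ≈ 41191.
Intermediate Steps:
p(T) = 4*T² (p(T) = (2*T)*(2*T) = 4*T²)
(p(-7) + (1/(-23) - 1*(-7)))² = (4*(-7)² + (1/(-23) - 1*(-7)))² = (4*49 + (-1/23 + 7))² = (196 + 160/23)² = (4668/23)² = 21790224/529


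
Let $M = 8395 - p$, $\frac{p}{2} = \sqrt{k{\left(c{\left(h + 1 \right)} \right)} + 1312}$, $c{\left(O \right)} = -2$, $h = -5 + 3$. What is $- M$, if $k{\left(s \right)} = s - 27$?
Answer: $-8395 + 2 \sqrt{1283} \approx -8323.4$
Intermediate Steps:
$h = -2$
$k{\left(s \right)} = -27 + s$ ($k{\left(s \right)} = s - 27 = -27 + s$)
$p = 2 \sqrt{1283}$ ($p = 2 \sqrt{\left(-27 - 2\right) + 1312} = 2 \sqrt{-29 + 1312} = 2 \sqrt{1283} \approx 71.638$)
$M = 8395 - 2 \sqrt{1283} \approx 8323.4$
$- M = - (8395 - 2 \sqrt{1283}) = -8395 + 2 \sqrt{1283}$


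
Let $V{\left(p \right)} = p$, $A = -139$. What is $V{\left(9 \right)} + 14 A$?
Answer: $-1937$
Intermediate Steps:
$V{\left(9 \right)} + 14 A = 9 + 14 \left(-139\right) = 9 - 1946 = -1937$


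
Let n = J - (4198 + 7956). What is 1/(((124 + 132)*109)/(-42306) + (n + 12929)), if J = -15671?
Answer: -21153/315109040 ≈ -6.7129e-5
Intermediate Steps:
n = -27825 (n = -15671 - (4198 + 7956) = -15671 - 1*12154 = -15671 - 12154 = -27825)
1/(((124 + 132)*109)/(-42306) + (n + 12929)) = 1/(((124 + 132)*109)/(-42306) + (-27825 + 12929)) = 1/((256*109)*(-1/42306) - 14896) = 1/(27904*(-1/42306) - 14896) = 1/(-13952/21153 - 14896) = 1/(-315109040/21153) = -21153/315109040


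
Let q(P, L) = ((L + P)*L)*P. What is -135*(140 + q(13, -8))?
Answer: 51300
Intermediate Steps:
q(P, L) = L*P*(L + P) (q(P, L) = (L*(L + P))*P = L*P*(L + P))
-135*(140 + q(13, -8)) = -135*(140 - 8*13*(-8 + 13)) = -135*(140 - 8*13*5) = -135*(140 - 520) = -135*(-380) = 51300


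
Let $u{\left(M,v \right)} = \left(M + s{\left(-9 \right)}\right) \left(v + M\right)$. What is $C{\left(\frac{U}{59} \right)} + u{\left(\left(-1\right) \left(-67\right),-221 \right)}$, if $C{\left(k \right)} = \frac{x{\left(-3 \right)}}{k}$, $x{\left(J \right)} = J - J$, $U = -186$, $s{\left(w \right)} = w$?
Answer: $-8932$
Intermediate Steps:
$u{\left(M,v \right)} = \left(-9 + M\right) \left(M + v\right)$ ($u{\left(M,v \right)} = \left(M - 9\right) \left(v + M\right) = \left(-9 + M\right) \left(M + v\right)$)
$x{\left(J \right)} = 0$
$C{\left(k \right)} = 0$ ($C{\left(k \right)} = \frac{0}{k} = 0$)
$C{\left(\frac{U}{59} \right)} + u{\left(\left(-1\right) \left(-67\right),-221 \right)} = 0 + \left(\left(\left(-1\right) \left(-67\right)\right)^{2} - 9 \left(\left(-1\right) \left(-67\right)\right) - -1989 + \left(-1\right) \left(-67\right) \left(-221\right)\right) = 0 + \left(67^{2} - 603 + 1989 + 67 \left(-221\right)\right) = 0 + \left(4489 - 603 + 1989 - 14807\right) = 0 - 8932 = -8932$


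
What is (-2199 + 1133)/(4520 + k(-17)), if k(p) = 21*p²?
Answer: -1066/10589 ≈ -0.10067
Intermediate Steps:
(-2199 + 1133)/(4520 + k(-17)) = (-2199 + 1133)/(4520 + 21*(-17)²) = -1066/(4520 + 21*289) = -1066/(4520 + 6069) = -1066/10589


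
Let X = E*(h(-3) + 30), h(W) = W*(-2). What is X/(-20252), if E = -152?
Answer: 1368/5063 ≈ 0.27020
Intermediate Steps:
h(W) = -2*W
X = -5472 (X = -152*(-2*(-3) + 30) = -152*(6 + 30) = -152*36 = -5472)
X/(-20252) = -5472/(-20252) = -5472*(-1/20252) = 1368/5063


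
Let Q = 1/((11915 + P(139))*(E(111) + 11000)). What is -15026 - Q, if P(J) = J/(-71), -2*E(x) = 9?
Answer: -139746004019429/9300279783 ≈ -15026.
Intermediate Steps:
E(x) = -9/2 (E(x) = -½*9 = -9/2)
P(J) = -J/71 (P(J) = J*(-1/71) = -J/71)
Q = 71/9300279783 (Q = 1/((11915 - 1/71*139)*(-9/2 + 11000)) = 1/((11915 - 139/71)*(21991/2)) = 1/((845826/71)*(21991/2)) = 1/(9300279783/71) = 71/9300279783 ≈ 7.6342e-9)
-15026 - Q = -15026 - 1*71/9300279783 = -15026 - 71/9300279783 = -139746004019429/9300279783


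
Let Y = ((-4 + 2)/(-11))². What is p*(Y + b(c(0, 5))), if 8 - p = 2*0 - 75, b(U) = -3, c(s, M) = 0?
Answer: -29797/121 ≈ -246.26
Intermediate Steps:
Y = 4/121 (Y = (-2*(-1/11))² = (2/11)² = 4/121 ≈ 0.033058)
p = 83 (p = 8 - (2*0 - 75) = 8 - (0 - 75) = 8 - 1*(-75) = 8 + 75 = 83)
p*(Y + b(c(0, 5))) = 83*(4/121 - 3) = 83*(-359/121) = -29797/121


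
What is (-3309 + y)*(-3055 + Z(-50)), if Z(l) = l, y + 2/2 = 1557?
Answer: 5443065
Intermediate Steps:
y = 1556 (y = -1 + 1557 = 1556)
(-3309 + y)*(-3055 + Z(-50)) = (-3309 + 1556)*(-3055 - 50) = -1753*(-3105) = 5443065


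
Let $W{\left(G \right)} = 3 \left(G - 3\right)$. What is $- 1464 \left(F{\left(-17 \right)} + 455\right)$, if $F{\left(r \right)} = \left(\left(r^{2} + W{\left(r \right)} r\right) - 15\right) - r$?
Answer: $-2585424$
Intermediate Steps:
$W{\left(G \right)} = -9 + 3 G$ ($W{\left(G \right)} = 3 \left(-3 + G\right) = -9 + 3 G$)
$F{\left(r \right)} = -15 + r^{2} - r + r \left(-9 + 3 r\right)$ ($F{\left(r \right)} = \left(\left(r^{2} + \left(-9 + 3 r\right) r\right) - 15\right) - r = \left(\left(r^{2} + r \left(-9 + 3 r\right)\right) - 15\right) - r = \left(-15 + r^{2} + r \left(-9 + 3 r\right)\right) - r = -15 + r^{2} - r + r \left(-9 + 3 r\right)$)
$- 1464 \left(F{\left(-17 \right)} + 455\right) = - 1464 \left(\left(-15 - -170 + 4 \left(-17\right)^{2}\right) + 455\right) = - 1464 \left(\left(-15 + 170 + 4 \cdot 289\right) + 455\right) = - 1464 \left(\left(-15 + 170 + 1156\right) + 455\right) = - 1464 \left(1311 + 455\right) = \left(-1464\right) 1766 = -2585424$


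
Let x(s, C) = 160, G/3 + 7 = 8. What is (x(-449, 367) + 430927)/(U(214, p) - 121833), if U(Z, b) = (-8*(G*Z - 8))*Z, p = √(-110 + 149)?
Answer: -431087/1207241 ≈ -0.35708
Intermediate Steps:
G = 3 (G = -21 + 3*8 = -21 + 24 = 3)
p = √39 ≈ 6.2450
U(Z, b) = Z*(64 - 24*Z) (U(Z, b) = (-8*(3*Z - 8))*Z = (-8*(-8 + 3*Z))*Z = (64 - 24*Z)*Z = Z*(64 - 24*Z))
(x(-449, 367) + 430927)/(U(214, p) - 121833) = (160 + 430927)/(8*214*(8 - 3*214) - 121833) = 431087/(8*214*(8 - 642) - 121833) = 431087/(8*214*(-634) - 121833) = 431087/(-1085408 - 121833) = 431087/(-1207241) = 431087*(-1/1207241) = -431087/1207241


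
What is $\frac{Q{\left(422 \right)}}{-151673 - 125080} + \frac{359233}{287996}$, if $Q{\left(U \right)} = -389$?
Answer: $\frac{99530840893}{79703756988} \approx 1.2488$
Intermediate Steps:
$\frac{Q{\left(422 \right)}}{-151673 - 125080} + \frac{359233}{287996} = - \frac{389}{-151673 - 125080} + \frac{359233}{287996} = - \frac{389}{-276753} + 359233 \cdot \frac{1}{287996} = \left(-389\right) \left(- \frac{1}{276753}\right) + \frac{359233}{287996} = \frac{389}{276753} + \frac{359233}{287996} = \frac{99530840893}{79703756988}$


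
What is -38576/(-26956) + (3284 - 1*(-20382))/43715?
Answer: 581072634/294595385 ≈ 1.9724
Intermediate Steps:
-38576/(-26956) + (3284 - 1*(-20382))/43715 = -38576*(-1/26956) + (3284 + 20382)*(1/43715) = 9644/6739 + 23666*(1/43715) = 9644/6739 + 23666/43715 = 581072634/294595385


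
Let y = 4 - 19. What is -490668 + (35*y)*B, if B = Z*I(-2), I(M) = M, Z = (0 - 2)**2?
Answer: -486468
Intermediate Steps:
Z = 4 (Z = (-2)**2 = 4)
y = -15
B = -8 (B = 4*(-2) = -8)
-490668 + (35*y)*B = -490668 + (35*(-15))*(-8) = -490668 - 525*(-8) = -490668 + 4200 = -486468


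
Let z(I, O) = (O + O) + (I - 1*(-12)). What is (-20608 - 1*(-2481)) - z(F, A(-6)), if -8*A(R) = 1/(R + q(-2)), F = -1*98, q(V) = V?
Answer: -577313/32 ≈ -18041.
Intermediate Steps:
F = -98
A(R) = -1/(8*(-2 + R)) (A(R) = -1/(8*(R - 2)) = -1/(8*(-2 + R)))
z(I, O) = 12 + I + 2*O (z(I, O) = 2*O + (I + 12) = 2*O + (12 + I) = 12 + I + 2*O)
(-20608 - 1*(-2481)) - z(F, A(-6)) = (-20608 - 1*(-2481)) - (12 - 98 + 2*(-1/(-16 + 8*(-6)))) = (-20608 + 2481) - (12 - 98 + 2*(-1/(-16 - 48))) = -18127 - (12 - 98 + 2*(-1/(-64))) = -18127 - (12 - 98 + 2*(-1*(-1/64))) = -18127 - (12 - 98 + 2*(1/64)) = -18127 - (12 - 98 + 1/32) = -18127 - 1*(-2751/32) = -18127 + 2751/32 = -577313/32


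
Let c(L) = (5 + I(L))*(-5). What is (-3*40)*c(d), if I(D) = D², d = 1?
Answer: 3600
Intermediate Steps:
c(L) = -25 - 5*L² (c(L) = (5 + L²)*(-5) = -25 - 5*L²)
(-3*40)*c(d) = (-3*40)*(-25 - 5*1²) = -120*(-25 - 5*1) = -120*(-25 - 5) = -120*(-30) = 3600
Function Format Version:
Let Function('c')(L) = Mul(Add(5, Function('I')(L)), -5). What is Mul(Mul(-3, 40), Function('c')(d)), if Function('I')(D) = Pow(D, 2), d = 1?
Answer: 3600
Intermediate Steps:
Function('c')(L) = Add(-25, Mul(-5, Pow(L, 2))) (Function('c')(L) = Mul(Add(5, Pow(L, 2)), -5) = Add(-25, Mul(-5, Pow(L, 2))))
Mul(Mul(-3, 40), Function('c')(d)) = Mul(Mul(-3, 40), Add(-25, Mul(-5, Pow(1, 2)))) = Mul(-120, Add(-25, Mul(-5, 1))) = Mul(-120, Add(-25, -5)) = Mul(-120, -30) = 3600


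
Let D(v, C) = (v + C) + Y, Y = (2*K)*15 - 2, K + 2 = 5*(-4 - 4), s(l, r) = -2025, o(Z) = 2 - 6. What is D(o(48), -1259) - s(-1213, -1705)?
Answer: -500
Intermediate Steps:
o(Z) = -4
K = -42 (K = -2 + 5*(-4 - 4) = -2 + 5*(-8) = -2 - 40 = -42)
Y = -1262 (Y = (2*(-42))*15 - 2 = -84*15 - 2 = -1260 - 2 = -1262)
D(v, C) = -1262 + C + v (D(v, C) = (v + C) - 1262 = (C + v) - 1262 = -1262 + C + v)
D(o(48), -1259) - s(-1213, -1705) = (-1262 - 1259 - 4) - 1*(-2025) = -2525 + 2025 = -500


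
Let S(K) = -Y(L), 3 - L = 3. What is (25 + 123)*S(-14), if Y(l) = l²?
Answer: 0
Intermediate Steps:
L = 0 (L = 3 - 1*3 = 3 - 3 = 0)
S(K) = 0 (S(K) = -1*0² = -1*0 = 0)
(25 + 123)*S(-14) = (25 + 123)*0 = 148*0 = 0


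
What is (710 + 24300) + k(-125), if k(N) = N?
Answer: 24885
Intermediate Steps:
(710 + 24300) + k(-125) = (710 + 24300) - 125 = 25010 - 125 = 24885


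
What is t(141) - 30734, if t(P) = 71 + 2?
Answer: -30661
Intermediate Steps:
t(P) = 73
t(141) - 30734 = 73 - 30734 = -30661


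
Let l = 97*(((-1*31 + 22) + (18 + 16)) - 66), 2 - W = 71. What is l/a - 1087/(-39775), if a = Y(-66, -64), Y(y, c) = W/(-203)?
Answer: -32111515522/2744475 ≈ -11700.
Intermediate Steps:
W = -69 (W = 2 - 1*71 = 2 - 71 = -69)
Y(y, c) = 69/203 (Y(y, c) = -69/(-203) = -69*(-1/203) = 69/203)
a = 69/203 ≈ 0.33990
l = -3977 (l = 97*(((-31 + 22) + 34) - 66) = 97*((-9 + 34) - 66) = 97*(25 - 66) = 97*(-41) = -3977)
l/a - 1087/(-39775) = -3977/69/203 - 1087/(-39775) = -3977*203/69 - 1087*(-1/39775) = -807331/69 + 1087/39775 = -32111515522/2744475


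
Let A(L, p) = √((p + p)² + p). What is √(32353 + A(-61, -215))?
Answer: √(32353 + √184685) ≈ 181.06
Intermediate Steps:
A(L, p) = √(p + 4*p²) (A(L, p) = √((2*p)² + p) = √(4*p² + p) = √(p + 4*p²))
√(32353 + A(-61, -215)) = √(32353 + √(-215*(1 + 4*(-215)))) = √(32353 + √(-215*(1 - 860))) = √(32353 + √(-215*(-859))) = √(32353 + √184685)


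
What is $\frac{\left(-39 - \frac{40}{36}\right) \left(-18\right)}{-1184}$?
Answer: $- \frac{361}{592} \approx -0.6098$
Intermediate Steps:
$\frac{\left(-39 - \frac{40}{36}\right) \left(-18\right)}{-1184} = \left(-39 - \frac{10}{9}\right) \left(-18\right) \left(- \frac{1}{1184}\right) = \left(- \frac{361}{9}\right) \left(-18\right) \left(- \frac{1}{1184}\right) = 722 \left(- \frac{1}{1184}\right) = - \frac{361}{592}$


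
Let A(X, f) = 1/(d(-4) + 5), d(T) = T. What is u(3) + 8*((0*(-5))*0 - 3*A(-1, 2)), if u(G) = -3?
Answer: -27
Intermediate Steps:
A(X, f) = 1 (A(X, f) = 1/(-4 + 5) = 1/1 = 1)
u(3) + 8*((0*(-5))*0 - 3*A(-1, 2)) = -3 + 8*((0*(-5))*0 - 3*1) = -3 + 8*(0*0 - 3) = -3 + 8*(0 - 3) = -3 + 8*(-3) = -3 - 24 = -27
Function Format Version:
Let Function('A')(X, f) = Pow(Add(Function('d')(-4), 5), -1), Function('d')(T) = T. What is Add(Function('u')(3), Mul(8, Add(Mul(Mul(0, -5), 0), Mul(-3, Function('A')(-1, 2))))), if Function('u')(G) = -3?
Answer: -27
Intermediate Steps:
Function('A')(X, f) = 1 (Function('A')(X, f) = Pow(Add(-4, 5), -1) = Pow(1, -1) = 1)
Add(Function('u')(3), Mul(8, Add(Mul(Mul(0, -5), 0), Mul(-3, Function('A')(-1, 2))))) = Add(-3, Mul(8, Add(Mul(Mul(0, -5), 0), Mul(-3, 1)))) = Add(-3, Mul(8, Add(Mul(0, 0), -3))) = Add(-3, Mul(8, Add(0, -3))) = Add(-3, Mul(8, -3)) = Add(-3, -24) = -27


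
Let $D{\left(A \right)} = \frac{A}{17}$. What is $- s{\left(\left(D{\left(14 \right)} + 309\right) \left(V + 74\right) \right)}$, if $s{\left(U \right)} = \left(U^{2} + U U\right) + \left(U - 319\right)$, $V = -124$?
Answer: $- \frac{138701875859}{289} \approx -4.7994 \cdot 10^{8}$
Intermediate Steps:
$D{\left(A \right)} = \frac{A}{17}$ ($D{\left(A \right)} = A \frac{1}{17} = \frac{A}{17}$)
$s{\left(U \right)} = -319 + U + 2 U^{2}$ ($s{\left(U \right)} = \left(U^{2} + U^{2}\right) + \left(-319 + U\right) = 2 U^{2} + \left(-319 + U\right) = -319 + U + 2 U^{2}$)
$- s{\left(\left(D{\left(14 \right)} + 309\right) \left(V + 74\right) \right)} = - (-319 + \left(\frac{1}{17} \cdot 14 + 309\right) \left(-124 + 74\right) + 2 \left(\left(\frac{1}{17} \cdot 14 + 309\right) \left(-124 + 74\right)\right)^{2}) = - (-319 + \left(\frac{14}{17} + 309\right) \left(-50\right) + 2 \left(\left(\frac{14}{17} + 309\right) \left(-50\right)\right)^{2}) = - (-319 + \frac{5267}{17} \left(-50\right) + 2 \left(\frac{5267}{17} \left(-50\right)\right)^{2}) = - (-319 - \frac{263350}{17} + 2 \left(- \frac{263350}{17}\right)^{2}) = - (-319 - \frac{263350}{17} + 2 \cdot \frac{69353222500}{289}) = - (-319 - \frac{263350}{17} + \frac{138706445000}{289}) = \left(-1\right) \frac{138701875859}{289} = - \frac{138701875859}{289}$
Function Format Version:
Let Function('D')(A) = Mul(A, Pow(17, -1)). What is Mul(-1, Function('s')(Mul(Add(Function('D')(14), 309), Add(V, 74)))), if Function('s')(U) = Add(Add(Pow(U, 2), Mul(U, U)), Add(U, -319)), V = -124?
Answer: Rational(-138701875859, 289) ≈ -4.7994e+8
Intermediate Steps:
Function('D')(A) = Mul(Rational(1, 17), A) (Function('D')(A) = Mul(A, Rational(1, 17)) = Mul(Rational(1, 17), A))
Function('s')(U) = Add(-319, U, Mul(2, Pow(U, 2))) (Function('s')(U) = Add(Add(Pow(U, 2), Pow(U, 2)), Add(-319, U)) = Add(Mul(2, Pow(U, 2)), Add(-319, U)) = Add(-319, U, Mul(2, Pow(U, 2))))
Mul(-1, Function('s')(Mul(Add(Function('D')(14), 309), Add(V, 74)))) = Mul(-1, Add(-319, Mul(Add(Mul(Rational(1, 17), 14), 309), Add(-124, 74)), Mul(2, Pow(Mul(Add(Mul(Rational(1, 17), 14), 309), Add(-124, 74)), 2)))) = Mul(-1, Add(-319, Mul(Add(Rational(14, 17), 309), -50), Mul(2, Pow(Mul(Add(Rational(14, 17), 309), -50), 2)))) = Mul(-1, Add(-319, Mul(Rational(5267, 17), -50), Mul(2, Pow(Mul(Rational(5267, 17), -50), 2)))) = Mul(-1, Add(-319, Rational(-263350, 17), Mul(2, Pow(Rational(-263350, 17), 2)))) = Mul(-1, Add(-319, Rational(-263350, 17), Mul(2, Rational(69353222500, 289)))) = Mul(-1, Add(-319, Rational(-263350, 17), Rational(138706445000, 289))) = Mul(-1, Rational(138701875859, 289)) = Rational(-138701875859, 289)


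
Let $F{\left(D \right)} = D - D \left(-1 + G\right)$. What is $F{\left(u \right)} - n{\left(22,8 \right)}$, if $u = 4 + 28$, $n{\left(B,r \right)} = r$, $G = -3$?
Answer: $152$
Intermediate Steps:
$u = 32$
$F{\left(D \right)} = 5 D$ ($F{\left(D \right)} = D - D \left(-1 - 3\right) = D - D \left(-4\right) = D - - 4 D = D + 4 D = 5 D$)
$F{\left(u \right)} - n{\left(22,8 \right)} = 5 \cdot 32 - 8 = 160 - 8 = 152$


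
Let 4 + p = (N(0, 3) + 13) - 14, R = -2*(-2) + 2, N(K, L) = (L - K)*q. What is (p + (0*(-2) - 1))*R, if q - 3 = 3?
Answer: 72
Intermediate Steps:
q = 6 (q = 3 + 3 = 6)
N(K, L) = -6*K + 6*L (N(K, L) = (L - K)*6 = -6*K + 6*L)
R = 6 (R = 4 + 2 = 6)
p = 13 (p = -4 + (((-6*0 + 6*3) + 13) - 14) = -4 + (((0 + 18) + 13) - 14) = -4 + ((18 + 13) - 14) = -4 + (31 - 14) = -4 + 17 = 13)
(p + (0*(-2) - 1))*R = (13 + (0*(-2) - 1))*6 = (13 + (0 - 1))*6 = (13 - 1)*6 = 12*6 = 72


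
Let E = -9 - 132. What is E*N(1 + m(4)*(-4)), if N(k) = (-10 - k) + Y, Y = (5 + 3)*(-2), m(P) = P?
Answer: 1551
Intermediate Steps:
Y = -16 (Y = 8*(-2) = -16)
E = -141
N(k) = -26 - k (N(k) = (-10 - k) - 16 = -26 - k)
E*N(1 + m(4)*(-4)) = -141*(-26 - (1 + 4*(-4))) = -141*(-26 - (1 - 16)) = -141*(-26 - 1*(-15)) = -141*(-26 + 15) = -141*(-11) = 1551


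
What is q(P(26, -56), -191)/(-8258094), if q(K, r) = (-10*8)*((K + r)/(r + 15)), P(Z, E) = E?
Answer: 95/6987618 ≈ 1.3595e-5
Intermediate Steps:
q(K, r) = -80*(K + r)/(15 + r)
q(P(26, -56), -191)/(-8258094) = (80*(-1*(-56) - 1*(-191))/(15 - 191))/(-8258094) = (80*(56 + 191)/(-176))*(-1/8258094) = (80*(-1/176)*247)*(-1/8258094) = -1235/11*(-1/8258094) = 95/6987618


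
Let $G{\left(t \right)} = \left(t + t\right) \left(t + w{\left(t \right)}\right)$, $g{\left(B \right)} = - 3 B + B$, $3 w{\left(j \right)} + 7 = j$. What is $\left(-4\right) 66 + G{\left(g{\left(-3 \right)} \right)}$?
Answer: $-196$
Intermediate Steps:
$w{\left(j \right)} = - \frac{7}{3} + \frac{j}{3}$
$g{\left(B \right)} = - 2 B$
$G{\left(t \right)} = 2 t \left(- \frac{7}{3} + \frac{4 t}{3}\right)$ ($G{\left(t \right)} = \left(t + t\right) \left(t + \left(- \frac{7}{3} + \frac{t}{3}\right)\right) = 2 t \left(- \frac{7}{3} + \frac{4 t}{3}\right)$)
$\left(-4\right) 66 + G{\left(g{\left(-3 \right)} \right)} = \left(-4\right) 66 + \frac{2 \left(\left(-2\right) \left(-3\right)\right) \left(-7 + 4 \left(\left(-2\right) \left(-3\right)\right)\right)}{3} = -264 + \frac{2}{3} \cdot 6 \left(-7 + 4 \cdot 6\right) = -264 + \frac{2}{3} \cdot 6 \left(-7 + 24\right) = -264 + \frac{2}{3} \cdot 6 \cdot 17 = -264 + 68 = -196$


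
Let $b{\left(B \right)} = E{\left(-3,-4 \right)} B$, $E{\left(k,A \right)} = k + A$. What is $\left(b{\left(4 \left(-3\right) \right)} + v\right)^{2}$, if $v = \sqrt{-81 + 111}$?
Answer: $\left(84 + \sqrt{30}\right)^{2} \approx 8006.2$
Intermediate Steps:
$E{\left(k,A \right)} = A + k$
$v = \sqrt{30} \approx 5.4772$
$b{\left(B \right)} = - 7 B$ ($b{\left(B \right)} = \left(-4 - 3\right) B = - 7 B$)
$\left(b{\left(4 \left(-3\right) \right)} + v\right)^{2} = \left(- 7 \cdot 4 \left(-3\right) + \sqrt{30}\right)^{2} = \left(\left(-7\right) \left(-12\right) + \sqrt{30}\right)^{2} = \left(84 + \sqrt{30}\right)^{2}$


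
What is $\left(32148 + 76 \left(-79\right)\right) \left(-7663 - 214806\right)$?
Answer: $-5816229536$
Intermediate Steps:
$\left(32148 + 76 \left(-79\right)\right) \left(-7663 - 214806\right) = \left(32148 - 6004\right) \left(-222469\right) = 26144 \left(-222469\right) = -5816229536$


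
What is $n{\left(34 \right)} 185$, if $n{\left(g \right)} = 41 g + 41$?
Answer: $265475$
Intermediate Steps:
$n{\left(g \right)} = 41 + 41 g$
$n{\left(34 \right)} 185 = \left(41 + 41 \cdot 34\right) 185 = \left(41 + 1394\right) 185 = 1435 \cdot 185 = 265475$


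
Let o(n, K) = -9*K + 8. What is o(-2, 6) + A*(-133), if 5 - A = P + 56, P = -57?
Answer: -844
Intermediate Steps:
o(n, K) = 8 - 9*K
A = 6 (A = 5 - (-57 + 56) = 5 - 1*(-1) = 5 + 1 = 6)
o(-2, 6) + A*(-133) = (8 - 9*6) + 6*(-133) = (8 - 54) - 798 = -46 - 798 = -844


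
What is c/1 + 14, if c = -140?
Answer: -126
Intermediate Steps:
c/1 + 14 = -140/1 + 14 = 1*(-140) + 14 = -140 + 14 = -126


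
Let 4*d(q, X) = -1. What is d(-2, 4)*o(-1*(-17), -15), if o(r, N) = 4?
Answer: -1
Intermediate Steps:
d(q, X) = -1/4 (d(q, X) = (1/4)*(-1) = -1/4)
d(-2, 4)*o(-1*(-17), -15) = -1/4*4 = -1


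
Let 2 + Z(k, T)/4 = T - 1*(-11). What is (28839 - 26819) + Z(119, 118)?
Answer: 2528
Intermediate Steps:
Z(k, T) = 36 + 4*T (Z(k, T) = -8 + 4*(T - 1*(-11)) = -8 + 4*(T + 11) = -8 + 4*(11 + T) = -8 + (44 + 4*T) = 36 + 4*T)
(28839 - 26819) + Z(119, 118) = (28839 - 26819) + (36 + 4*118) = 2020 + (36 + 472) = 2020 + 508 = 2528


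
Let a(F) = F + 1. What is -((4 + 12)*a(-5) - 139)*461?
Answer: 93583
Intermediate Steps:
a(F) = 1 + F
-((4 + 12)*a(-5) - 139)*461 = -((4 + 12)*(1 - 5) - 139)*461 = -(16*(-4) - 139)*461 = -(-64 - 139)*461 = -(-203)*461 = -1*(-93583) = 93583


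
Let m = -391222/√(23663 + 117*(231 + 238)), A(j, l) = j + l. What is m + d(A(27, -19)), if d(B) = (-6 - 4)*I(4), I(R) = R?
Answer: -40 - 195611*√19634/19634 ≈ -1436.0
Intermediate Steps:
m = -195611*√19634/19634 (m = -391222/√(23663 + 117*469) = -391222/√(23663 + 54873) = -391222*√19634/39268 = -195611*√19634/19634 ≈ -1396.0)
d(B) = -40 (d(B) = (-6 - 4)*4 = -10*4 = -40)
m + d(A(27, -19)) = -195611*√19634/19634 - 40 = -40 - 195611*√19634/19634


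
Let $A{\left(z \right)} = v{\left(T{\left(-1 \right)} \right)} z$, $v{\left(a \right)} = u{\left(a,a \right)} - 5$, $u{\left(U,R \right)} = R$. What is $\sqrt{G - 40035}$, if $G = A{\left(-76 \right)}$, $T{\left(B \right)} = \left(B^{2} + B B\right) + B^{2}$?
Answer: $i \sqrt{39883} \approx 199.71 i$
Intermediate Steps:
$T{\left(B \right)} = 3 B^{2}$ ($T{\left(B \right)} = \left(B^{2} + B^{2}\right) + B^{2} = 2 B^{2} + B^{2} = 3 B^{2}$)
$v{\left(a \right)} = -5 + a$ ($v{\left(a \right)} = a - 5 = -5 + a$)
$A{\left(z \right)} = - 2 z$ ($A{\left(z \right)} = \left(-5 + 3 \left(-1\right)^{2}\right) z = \left(-5 + 3 \cdot 1\right) z = \left(-5 + 3\right) z = - 2 z$)
$G = 152$ ($G = \left(-2\right) \left(-76\right) = 152$)
$\sqrt{G - 40035} = \sqrt{152 - 40035} = \sqrt{-39883} = i \sqrt{39883}$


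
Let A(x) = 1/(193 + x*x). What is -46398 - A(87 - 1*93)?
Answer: -10625143/229 ≈ -46398.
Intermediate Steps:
A(x) = 1/(193 + x²)
-46398 - A(87 - 1*93) = -46398 - 1/(193 + (87 - 1*93)²) = -46398 - 1/(193 + (87 - 93)²) = -46398 - 1/(193 + (-6)²) = -46398 - 1/(193 + 36) = -46398 - 1/229 = -10625143/229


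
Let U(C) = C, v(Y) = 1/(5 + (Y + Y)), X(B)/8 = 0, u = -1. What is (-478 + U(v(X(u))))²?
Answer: 5707321/25 ≈ 2.2829e+5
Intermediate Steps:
X(B) = 0 (X(B) = 8*0 = 0)
v(Y) = 1/(5 + 2*Y)
(-478 + U(v(X(u))))² = (-478 + 1/(5 + 2*0))² = (-478 + 1/(5 + 0))² = (-478 + 1/5)² = (-478 + ⅕)² = (-2389/5)² = 5707321/25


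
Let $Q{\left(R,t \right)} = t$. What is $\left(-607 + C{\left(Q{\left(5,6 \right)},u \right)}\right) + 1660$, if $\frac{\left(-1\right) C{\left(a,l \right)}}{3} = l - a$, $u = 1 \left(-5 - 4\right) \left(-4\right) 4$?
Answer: $639$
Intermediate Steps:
$u = 144$ ($u = 1 \left(\left(-9\right) \left(-4\right)\right) 4 = 1 \cdot 36 \cdot 4 = 36 \cdot 4 = 144$)
$C{\left(a,l \right)} = - 3 l + 3 a$ ($C{\left(a,l \right)} = - 3 \left(l - a\right) = - 3 l + 3 a$)
$\left(-607 + C{\left(Q{\left(5,6 \right)},u \right)}\right) + 1660 = \left(-607 + \left(\left(-3\right) 144 + 3 \cdot 6\right)\right) + 1660 = \left(-607 + \left(-432 + 18\right)\right) + 1660 = \left(-607 - 414\right) + 1660 = -1021 + 1660 = 639$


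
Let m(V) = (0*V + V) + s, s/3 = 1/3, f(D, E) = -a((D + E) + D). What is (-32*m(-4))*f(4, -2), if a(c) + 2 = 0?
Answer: 192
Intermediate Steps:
a(c) = -2 (a(c) = -2 + 0 = -2)
f(D, E) = 2 (f(D, E) = -1*(-2) = 2)
s = 1 (s = 3*(1/3) = 3*(1*(⅓)) = 3*(⅓) = 1)
m(V) = 1 + V (m(V) = (0*V + V) + 1 = (0 + V) + 1 = V + 1 = 1 + V)
(-32*m(-4))*f(4, -2) = -32*(1 - 4)*2 = -32*(-3)*2 = 96*2 = 192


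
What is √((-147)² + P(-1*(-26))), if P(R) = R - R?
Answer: 147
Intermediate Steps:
P(R) = 0
√((-147)² + P(-1*(-26))) = √((-147)² + 0) = √(21609 + 0) = √21609 = 147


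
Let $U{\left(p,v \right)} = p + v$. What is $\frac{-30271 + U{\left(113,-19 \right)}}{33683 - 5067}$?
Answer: $- \frac{4311}{4088} \approx -1.0546$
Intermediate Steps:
$\frac{-30271 + U{\left(113,-19 \right)}}{33683 - 5067} = \frac{-30271 + \left(113 - 19\right)}{33683 - 5067} = \frac{-30271 + 94}{28616} = \left(-30177\right) \frac{1}{28616} = - \frac{4311}{4088}$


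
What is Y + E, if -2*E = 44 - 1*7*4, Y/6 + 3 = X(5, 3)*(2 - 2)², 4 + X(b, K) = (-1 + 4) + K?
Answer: -26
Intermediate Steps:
X(b, K) = -1 + K (X(b, K) = -4 + ((-1 + 4) + K) = -4 + (3 + K) = -1 + K)
Y = -18 (Y = -18 + 6*((-1 + 3)*(2 - 2)²) = -18 + 6*(2*0²) = -18 + 6*(2*0) = -18 + 6*0 = -18 + 0 = -18)
E = -8 (E = -(44 - 1*7*4)/2 = -(44 - 7*4)/2 = -(44 - 28)/2 = -½*16 = -8)
Y + E = -18 - 8 = -26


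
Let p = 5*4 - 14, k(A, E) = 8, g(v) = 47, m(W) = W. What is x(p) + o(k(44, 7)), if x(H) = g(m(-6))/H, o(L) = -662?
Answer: -3925/6 ≈ -654.17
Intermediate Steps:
p = 6 (p = 20 - 14 = 6)
x(H) = 47/H
x(p) + o(k(44, 7)) = 47/6 - 662 = -3925/6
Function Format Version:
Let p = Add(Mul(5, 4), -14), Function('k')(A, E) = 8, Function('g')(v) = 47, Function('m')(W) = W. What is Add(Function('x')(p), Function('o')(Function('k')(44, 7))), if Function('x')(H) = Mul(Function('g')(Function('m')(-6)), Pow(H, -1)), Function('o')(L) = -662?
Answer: Rational(-3925, 6) ≈ -654.17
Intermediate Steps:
p = 6 (p = Add(20, -14) = 6)
Function('x')(H) = Mul(47, Pow(H, -1))
Add(Function('x')(p), Function('o')(Function('k')(44, 7))) = Add(Mul(47, Pow(6, -1)), -662) = Add(Mul(47, Rational(1, 6)), -662) = Add(Rational(47, 6), -662) = Rational(-3925, 6)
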